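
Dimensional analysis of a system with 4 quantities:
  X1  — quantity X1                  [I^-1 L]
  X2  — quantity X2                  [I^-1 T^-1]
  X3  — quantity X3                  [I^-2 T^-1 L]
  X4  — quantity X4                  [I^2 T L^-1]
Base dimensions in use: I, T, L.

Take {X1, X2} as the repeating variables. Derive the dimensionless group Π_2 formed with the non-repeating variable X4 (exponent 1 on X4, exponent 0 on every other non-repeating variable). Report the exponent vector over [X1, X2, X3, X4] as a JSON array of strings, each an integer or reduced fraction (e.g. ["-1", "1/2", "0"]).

Exponent matrix [I,T,L] × [X1,X2,X3,X4]:
  I: [-1 -1 -2  2]
  T: [ 0 -1 -1  1]
  L: [ 1  0  1 -1]
Row reduction gives pivot columns X1,X2; rank = 2
Repeat: X1,X2; free: X3,X4
RREF:
  r0: [   1    0    1   -1]
  r1: [   0    1    1   -1]
  r2: [   0    0    0    0]
Fix exponent of X4 at 1, X3 at 0; solve each RREF row for its pivot's exponent:
  r0: exp(X1) + (-1)·1 = 0 ⇒ exp(X1) = 1
  r1: exp(X2) + (-1)·1 = 0 ⇒ exp(X2) = 1
Π_2 = X1 · X2 · X4

["1", "1", "0", "1"]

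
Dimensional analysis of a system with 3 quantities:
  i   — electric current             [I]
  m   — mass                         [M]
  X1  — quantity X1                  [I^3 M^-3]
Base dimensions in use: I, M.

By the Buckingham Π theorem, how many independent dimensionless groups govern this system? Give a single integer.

1

Exponent matrix [I,M] × [i,m,X1]:
  I: [ 1  0  3]
  M: [ 0  1 -3]
RREF → pivots at {i,m} ⇒ r = 2
3 vars − rank 2 = 1 Π group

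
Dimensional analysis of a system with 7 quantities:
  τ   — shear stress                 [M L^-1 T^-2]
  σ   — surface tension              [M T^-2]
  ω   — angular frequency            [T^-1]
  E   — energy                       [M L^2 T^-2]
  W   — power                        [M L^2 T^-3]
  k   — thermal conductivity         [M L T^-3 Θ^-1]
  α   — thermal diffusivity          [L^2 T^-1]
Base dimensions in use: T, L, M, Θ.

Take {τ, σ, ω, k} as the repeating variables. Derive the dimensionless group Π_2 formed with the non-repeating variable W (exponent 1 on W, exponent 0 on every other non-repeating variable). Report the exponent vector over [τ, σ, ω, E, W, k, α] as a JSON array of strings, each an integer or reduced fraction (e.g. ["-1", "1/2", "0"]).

Dimensional matrix (T×L×M×Θ by τ×σ×ω×E×W×k×α):
  T: [-2 -2 -1 -2 -3 -3 -1]
  L: [-1  0  0  2  2  1  2]
  M: [ 1  1  0  1  1  1  0]
  Θ: [ 0  0  0  0  0 -1  0]
Row reduction gives pivot columns τ,σ,ω,k; rank = 4
Pivot set = {τ,σ,ω,k}, free = {E,W,α}
RREF:
  r0: [   1    0    0   -2   -2    0   -2]
  r1: [   0    1    0    3    3    0    2]
  r2: [   0    0    1    0    1    0    1]
  r3: [   0    0    0    0    0    1    0]
Fix exponent of W at 1, E at 0, α at 0; solve each RREF row for its pivot's exponent:
  r0: exp(τ) + (-2)·1 = 0 ⇒ exp(τ) = 2
  r1: exp(σ) + (3)·1 = 0 ⇒ exp(σ) = -3
  r2: exp(ω) + (1)·1 = 0 ⇒ exp(ω) = -1
  r3: exp(k) + (0)·1 = 0 ⇒ exp(k) = 0
Π_2 = τ^2 · σ^-3 · ω^-1 · W

["2", "-3", "-1", "0", "1", "0", "0"]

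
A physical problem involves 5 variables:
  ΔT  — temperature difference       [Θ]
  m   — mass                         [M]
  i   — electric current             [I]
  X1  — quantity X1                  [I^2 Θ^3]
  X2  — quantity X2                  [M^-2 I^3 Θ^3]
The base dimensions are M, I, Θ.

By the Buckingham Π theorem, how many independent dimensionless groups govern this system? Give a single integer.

2

Write exponents as rows M,I,Θ / cols ΔT,m,i,X1,X2:
  M: [ 0  1  0  0 -2]
  I: [ 0  0  1  2  3]
  Θ: [ 1  0  0  3  3]
RREF → pivots at {ΔT,m,i} ⇒ r = 3
Π count = n − r = 5 − 3 = 2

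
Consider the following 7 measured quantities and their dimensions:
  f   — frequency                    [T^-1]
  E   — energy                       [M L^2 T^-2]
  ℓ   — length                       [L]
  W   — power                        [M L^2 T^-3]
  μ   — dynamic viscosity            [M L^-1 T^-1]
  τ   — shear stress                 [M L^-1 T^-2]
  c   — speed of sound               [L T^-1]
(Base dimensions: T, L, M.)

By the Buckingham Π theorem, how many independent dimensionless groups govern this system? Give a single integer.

Dimensional matrix (T×L×M by f×E×ℓ×W×μ×τ×c):
  T: [-1 -2  0 -3 -1 -2 -1]
  L: [ 0  2  1  2 -1 -1  1]
  M: [ 0  1  0  1  1  1  0]
Row reduction gives pivot columns f,E,ℓ; rank = 3
7 vars − rank 3 = 4 Π groups

4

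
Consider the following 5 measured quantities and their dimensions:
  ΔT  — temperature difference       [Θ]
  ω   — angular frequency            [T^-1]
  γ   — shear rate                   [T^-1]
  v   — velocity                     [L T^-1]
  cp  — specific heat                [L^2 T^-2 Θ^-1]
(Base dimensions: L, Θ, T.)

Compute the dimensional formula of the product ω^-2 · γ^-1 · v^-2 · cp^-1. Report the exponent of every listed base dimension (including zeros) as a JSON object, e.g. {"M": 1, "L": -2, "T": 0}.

Exponent matrix [L,Θ,T] × [ΔT,ω,γ,v,cp]:
  L: [ 0  0  0  1  2]
  Θ: [ 1  0  0  0 -1]
  T: [ 0 -1 -1 -1 -2]
  [L]: (-2)·0+(-1)·0+(-2)·1+(-1)·2 = -4
  [Θ]: (-2)·0+(-1)·0+(-2)·0+(-1)·-1 = 1
  [T]: (-2)·-1+(-1)·-1+(-2)·-1+(-1)·-2 = 7
⇒ L^-4 Θ T^7

{"L": -4, "Θ": 1, "T": 7}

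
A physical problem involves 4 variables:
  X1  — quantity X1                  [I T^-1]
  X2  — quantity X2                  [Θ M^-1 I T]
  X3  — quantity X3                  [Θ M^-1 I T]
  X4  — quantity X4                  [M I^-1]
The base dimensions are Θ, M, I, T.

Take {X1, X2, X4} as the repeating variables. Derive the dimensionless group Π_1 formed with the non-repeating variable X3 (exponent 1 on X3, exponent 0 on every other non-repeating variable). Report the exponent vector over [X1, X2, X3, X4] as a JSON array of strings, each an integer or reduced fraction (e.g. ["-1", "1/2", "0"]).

Write exponents as rows Θ,M,I,T / cols X1,X2,X3,X4:
  Θ: [ 0  1  1  0]
  M: [ 0 -1 -1  1]
  I: [ 1  1  1 -1]
  T: [-1  1  1  0]
Row reduction gives pivot columns X1,X2,X4; rank = 3
Repeat: X1,X2,X4; free: X3
RREF:
  r0: [   1    0    0    0]
  r1: [   0    1    1    0]
  r2: [   0    0    0    1]
  r3: [   0    0    0    0]
Fix exponent of X3 at 1; solve each RREF row for its pivot's exponent:
  r0: exp(X1) + (0)·1 = 0 ⇒ exp(X1) = 0
  r1: exp(X2) + (1)·1 = 0 ⇒ exp(X2) = -1
  r2: exp(X4) + (0)·1 = 0 ⇒ exp(X4) = 0
Π_1 = X2^-1 · X3

["0", "-1", "1", "0"]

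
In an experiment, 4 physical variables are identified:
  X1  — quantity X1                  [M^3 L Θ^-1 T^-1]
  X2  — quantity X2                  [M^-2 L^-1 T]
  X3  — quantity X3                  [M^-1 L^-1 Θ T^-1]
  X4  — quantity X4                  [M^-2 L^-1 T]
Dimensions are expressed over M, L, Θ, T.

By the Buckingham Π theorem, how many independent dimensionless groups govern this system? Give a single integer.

Write exponents as rows M,L,Θ,T / cols X1,X2,X3,X4:
  M: [ 3 -2 -1 -2]
  L: [ 1 -1 -1 -1]
  Θ: [-1  0  1  0]
  T: [-1  1 -1  1]
Row reduction gives pivot columns X1,X2,X3; rank = 3
4 vars − rank 3 = 1 Π group

1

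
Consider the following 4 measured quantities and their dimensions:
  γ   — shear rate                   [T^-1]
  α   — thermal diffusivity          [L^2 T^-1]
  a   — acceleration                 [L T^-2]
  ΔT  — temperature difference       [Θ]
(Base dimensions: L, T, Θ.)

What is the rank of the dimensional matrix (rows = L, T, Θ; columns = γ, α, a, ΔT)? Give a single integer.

Dimensional matrix (L×T×Θ by γ×α×a×ΔT):
  L: [ 0  2  1  0]
  T: [-1 -1 -2  0]
  Θ: [ 0  0  0  1]
RREF → pivots at {γ,α,ΔT} ⇒ r = 3

3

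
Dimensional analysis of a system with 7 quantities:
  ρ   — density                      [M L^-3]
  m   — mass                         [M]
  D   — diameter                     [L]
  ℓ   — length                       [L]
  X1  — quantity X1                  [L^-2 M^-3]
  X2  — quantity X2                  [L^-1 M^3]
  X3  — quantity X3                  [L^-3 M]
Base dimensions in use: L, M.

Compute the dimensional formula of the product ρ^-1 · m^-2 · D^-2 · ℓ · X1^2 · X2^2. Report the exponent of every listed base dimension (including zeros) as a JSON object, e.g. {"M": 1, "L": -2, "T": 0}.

{"L": -4, "M": -3}

Write exponents as rows L,M / cols ρ,m,D,ℓ,X1,X2,X3:
  L: [-3  0  1  1 -2 -1 -3]
  M: [ 1  1  0  0 -3  3  1]
  [L]: (-1)·-3+(-2)·0+(-2)·1+(1)·1+(2)·-2+(2)·-1 = -4
  [M]: (-1)·1+(-2)·1+(-2)·0+(1)·0+(2)·-3+(2)·3 = -3
⇒ L^-4 M^-3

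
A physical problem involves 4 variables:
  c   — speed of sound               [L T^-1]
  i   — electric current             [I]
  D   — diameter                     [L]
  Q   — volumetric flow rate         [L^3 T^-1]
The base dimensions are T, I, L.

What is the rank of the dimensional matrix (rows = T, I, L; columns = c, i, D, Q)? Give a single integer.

Write exponents as rows T,I,L / cols c,i,D,Q:
  T: [-1  0  0 -1]
  I: [ 0  1  0  0]
  L: [ 1  0  1  3]
Echelon form has 3 nonzero rows (pivots: c,i,D)

3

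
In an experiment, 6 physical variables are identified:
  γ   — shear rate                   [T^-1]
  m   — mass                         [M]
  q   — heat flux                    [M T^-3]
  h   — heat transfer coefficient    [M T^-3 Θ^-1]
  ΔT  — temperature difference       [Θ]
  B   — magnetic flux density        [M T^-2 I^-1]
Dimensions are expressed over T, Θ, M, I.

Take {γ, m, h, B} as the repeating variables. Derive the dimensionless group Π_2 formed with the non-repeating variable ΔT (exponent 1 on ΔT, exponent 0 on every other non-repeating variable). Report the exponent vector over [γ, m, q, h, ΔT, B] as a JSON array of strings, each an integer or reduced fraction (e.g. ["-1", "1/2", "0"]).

["-3", "-1", "0", "1", "1", "0"]

Dimensional matrix (T×Θ×M×I by γ×m×q×h×ΔT×B):
  T: [-1  0 -3 -3  0 -2]
  Θ: [ 0  0  0 -1  1  0]
  M: [ 0  1  1  1  0  1]
  I: [ 0  0  0  0  0 -1]
Echelon form has 4 nonzero rows (pivots: γ,m,h,B)
Repeat: γ,m,h,B; free: q,ΔT
RREF:
  r0: [   1    0    3    0    3    0]
  r1: [   0    1    1    0    1    0]
  r2: [   0    0    0    1   -1    0]
  r3: [   0    0    0    0    0    1]
Fix exponent of ΔT at 1, q at 0; solve each RREF row for its pivot's exponent:
  r0: exp(γ) + (3)·1 = 0 ⇒ exp(γ) = -3
  r1: exp(m) + (1)·1 = 0 ⇒ exp(m) = -1
  r2: exp(h) + (-1)·1 = 0 ⇒ exp(h) = 1
  r3: exp(B) + (0)·1 = 0 ⇒ exp(B) = 0
Π_2 = γ^-3 · m^-1 · h · ΔT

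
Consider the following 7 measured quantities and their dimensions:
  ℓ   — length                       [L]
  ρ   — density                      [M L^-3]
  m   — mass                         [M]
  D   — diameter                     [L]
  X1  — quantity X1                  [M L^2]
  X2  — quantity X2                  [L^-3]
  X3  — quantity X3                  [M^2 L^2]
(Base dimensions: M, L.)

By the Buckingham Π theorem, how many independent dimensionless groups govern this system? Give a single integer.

Write exponents as rows M,L / cols ℓ,ρ,m,D,X1,X2,X3:
  M: [ 0  1  1  0  1  0  2]
  L: [ 1 -3  0  1  2 -3  2]
Echelon form has 2 nonzero rows (pivots: ℓ,ρ)
Π count = n − r = 7 − 2 = 5

5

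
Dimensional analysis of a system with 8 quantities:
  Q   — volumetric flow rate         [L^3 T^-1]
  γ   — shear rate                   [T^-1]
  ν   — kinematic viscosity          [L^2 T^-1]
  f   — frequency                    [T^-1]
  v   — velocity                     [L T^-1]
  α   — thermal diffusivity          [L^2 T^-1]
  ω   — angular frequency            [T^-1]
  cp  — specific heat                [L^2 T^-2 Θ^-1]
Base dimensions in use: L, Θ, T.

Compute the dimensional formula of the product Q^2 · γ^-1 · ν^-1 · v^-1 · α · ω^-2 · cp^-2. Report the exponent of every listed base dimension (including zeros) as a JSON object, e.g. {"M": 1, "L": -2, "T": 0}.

{"L": 1, "Θ": 2, "T": 6}

Dimensional matrix (L×Θ×T by Q×γ×ν×f×v×α×ω×cp):
  L: [ 3  0  2  0  1  2  0  2]
  Θ: [ 0  0  0  0  0  0  0 -1]
  T: [-1 -1 -1 -1 -1 -1 -1 -2]
  [L]: (2)·3+(-1)·0+(-1)·2+(-1)·1+(1)·2+(-2)·0+(-2)·2 = 1
  [Θ]: (2)·0+(-1)·0+(-1)·0+(-1)·0+(1)·0+(-2)·0+(-2)·-1 = 2
  [T]: (2)·-1+(-1)·-1+(-1)·-1+(-1)·-1+(1)·-1+(-2)·-1+(-2)·-2 = 6
⇒ L Θ^2 T^6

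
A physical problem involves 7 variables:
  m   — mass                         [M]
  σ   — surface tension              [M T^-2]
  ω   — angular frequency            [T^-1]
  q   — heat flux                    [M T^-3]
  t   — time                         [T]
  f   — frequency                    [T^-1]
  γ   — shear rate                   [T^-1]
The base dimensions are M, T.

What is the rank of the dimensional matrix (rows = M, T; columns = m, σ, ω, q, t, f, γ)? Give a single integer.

Write exponents as rows M,T / cols m,σ,ω,q,t,f,γ:
  M: [ 1  1  0  1  0  0  0]
  T: [ 0 -2 -1 -3  1 -1 -1]
RREF → pivots at {m,σ} ⇒ r = 2

2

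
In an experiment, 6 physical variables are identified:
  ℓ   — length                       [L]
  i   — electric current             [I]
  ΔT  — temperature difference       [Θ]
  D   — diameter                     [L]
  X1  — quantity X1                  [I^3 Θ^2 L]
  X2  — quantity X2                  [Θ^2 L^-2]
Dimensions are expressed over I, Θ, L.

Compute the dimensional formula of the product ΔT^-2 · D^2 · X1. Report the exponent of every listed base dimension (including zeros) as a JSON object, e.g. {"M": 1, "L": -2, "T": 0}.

Write exponents as rows I,Θ,L / cols ℓ,i,ΔT,D,X1,X2:
  I: [ 0  1  0  0  3  0]
  Θ: [ 0  0  1  0  2  2]
  L: [ 1  0  0  1  1 -2]
  [I]: (-2)·0+(2)·0+(1)·3 = 3
  [Θ]: (-2)·1+(2)·0+(1)·2 = 0
  [L]: (-2)·0+(2)·1+(1)·1 = 3
⇒ I^3 L^3

{"I": 3, "Θ": 0, "L": 3}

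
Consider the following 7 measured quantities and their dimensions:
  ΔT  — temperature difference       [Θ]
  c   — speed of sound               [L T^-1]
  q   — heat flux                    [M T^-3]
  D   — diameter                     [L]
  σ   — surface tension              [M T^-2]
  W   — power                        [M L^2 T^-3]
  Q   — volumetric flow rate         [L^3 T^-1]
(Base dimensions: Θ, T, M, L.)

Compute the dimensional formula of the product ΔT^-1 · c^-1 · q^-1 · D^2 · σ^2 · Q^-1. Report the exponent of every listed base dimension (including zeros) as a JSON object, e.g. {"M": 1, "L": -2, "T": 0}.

{"Θ": -1, "T": 1, "M": 1, "L": -2}

Write exponents as rows Θ,T,M,L / cols ΔT,c,q,D,σ,W,Q:
  Θ: [ 1  0  0  0  0  0  0]
  T: [ 0 -1 -3  0 -2 -3 -1]
  M: [ 0  0  1  0  1  1  0]
  L: [ 0  1  0  1  0  2  3]
  [Θ]: (-1)·1+(-1)·0+(-1)·0+(2)·0+(2)·0+(-1)·0 = -1
  [T]: (-1)·0+(-1)·-1+(-1)·-3+(2)·0+(2)·-2+(-1)·-1 = 1
  [M]: (-1)·0+(-1)·0+(-1)·1+(2)·0+(2)·1+(-1)·0 = 1
  [L]: (-1)·0+(-1)·1+(-1)·0+(2)·1+(2)·0+(-1)·3 = -2
⇒ Θ^-1 T M L^-2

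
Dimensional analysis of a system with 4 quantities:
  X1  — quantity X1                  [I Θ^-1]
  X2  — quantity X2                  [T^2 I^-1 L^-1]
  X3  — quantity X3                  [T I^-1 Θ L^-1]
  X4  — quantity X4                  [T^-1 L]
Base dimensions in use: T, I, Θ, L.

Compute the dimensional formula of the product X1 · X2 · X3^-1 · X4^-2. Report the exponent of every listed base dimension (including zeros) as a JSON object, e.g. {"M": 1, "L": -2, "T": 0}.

Write exponents as rows T,I,Θ,L / cols X1,X2,X3,X4:
  T: [ 0  2  1 -1]
  I: [ 1 -1 -1  0]
  Θ: [-1  0  1  0]
  L: [ 0 -1 -1  1]
  [T]: (1)·0+(1)·2+(-1)·1+(-2)·-1 = 3
  [I]: (1)·1+(1)·-1+(-1)·-1+(-2)·0 = 1
  [Θ]: (1)·-1+(1)·0+(-1)·1+(-2)·0 = -2
  [L]: (1)·0+(1)·-1+(-1)·-1+(-2)·1 = -2
⇒ T^3 I Θ^-2 L^-2

{"T": 3, "I": 1, "Θ": -2, "L": -2}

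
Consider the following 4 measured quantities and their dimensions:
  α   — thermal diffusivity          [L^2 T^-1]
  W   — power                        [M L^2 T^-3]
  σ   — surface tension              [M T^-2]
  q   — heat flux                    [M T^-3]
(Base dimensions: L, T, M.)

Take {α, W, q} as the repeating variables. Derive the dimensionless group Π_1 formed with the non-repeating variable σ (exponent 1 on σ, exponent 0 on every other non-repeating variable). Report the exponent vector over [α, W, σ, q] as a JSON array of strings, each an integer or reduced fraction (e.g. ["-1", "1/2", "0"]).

Dimensional matrix (L×T×M by α×W×σ×q):
  L: [ 2  2  0  0]
  T: [-1 -3 -2 -3]
  M: [ 0  1  1  1]
Echelon form has 3 nonzero rows (pivots: α,W,q)
Pivot set = {α,W,q}, free = {σ}
RREF:
  r0: [   1    0   -1    0]
  r1: [   0    1    1    0]
  r2: [   0    0    0    1]
Fix exponent of σ at 1; solve each RREF row for its pivot's exponent:
  r0: exp(α) + (-1)·1 = 0 ⇒ exp(α) = 1
  r1: exp(W) + (1)·1 = 0 ⇒ exp(W) = -1
  r2: exp(q) + (0)·1 = 0 ⇒ exp(q) = 0
Π_1 = α · W^-1 · σ

["1", "-1", "1", "0"]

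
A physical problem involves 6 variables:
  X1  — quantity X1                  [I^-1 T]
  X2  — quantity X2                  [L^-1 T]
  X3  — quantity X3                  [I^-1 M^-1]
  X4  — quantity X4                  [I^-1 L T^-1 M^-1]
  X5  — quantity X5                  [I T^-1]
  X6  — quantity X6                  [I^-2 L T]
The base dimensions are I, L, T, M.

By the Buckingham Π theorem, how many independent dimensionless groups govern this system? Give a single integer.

Exponent matrix [I,L,T,M] × [X1,X2,X3,X4,X5,X6]:
  I: [-1  0 -1 -1  1 -2]
  L: [ 0 -1  0  1  0  1]
  T: [ 1  1  0 -1 -1  1]
  M: [ 0  0 -1 -1  0  0]
Row reduction gives pivot columns X1,X2,X3; rank = 3
n=6, r=3 ⇒ 3 dimensionless groups

3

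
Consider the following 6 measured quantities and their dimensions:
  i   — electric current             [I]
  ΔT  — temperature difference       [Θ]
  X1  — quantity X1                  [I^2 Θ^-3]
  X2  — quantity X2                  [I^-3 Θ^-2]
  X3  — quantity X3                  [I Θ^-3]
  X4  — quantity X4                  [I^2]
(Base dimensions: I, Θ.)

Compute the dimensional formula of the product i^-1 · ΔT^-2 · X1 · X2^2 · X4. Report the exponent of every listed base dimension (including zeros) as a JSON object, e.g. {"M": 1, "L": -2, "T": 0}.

{"I": -3, "Θ": -9}

Exponent matrix [I,Θ] × [i,ΔT,X1,X2,X3,X4]:
  I: [ 1  0  2 -3  1  2]
  Θ: [ 0  1 -3 -2 -3  0]
  [I]: (-1)·1+(-2)·0+(1)·2+(2)·-3+(1)·2 = -3
  [Θ]: (-1)·0+(-2)·1+(1)·-3+(2)·-2+(1)·0 = -9
⇒ I^-3 Θ^-9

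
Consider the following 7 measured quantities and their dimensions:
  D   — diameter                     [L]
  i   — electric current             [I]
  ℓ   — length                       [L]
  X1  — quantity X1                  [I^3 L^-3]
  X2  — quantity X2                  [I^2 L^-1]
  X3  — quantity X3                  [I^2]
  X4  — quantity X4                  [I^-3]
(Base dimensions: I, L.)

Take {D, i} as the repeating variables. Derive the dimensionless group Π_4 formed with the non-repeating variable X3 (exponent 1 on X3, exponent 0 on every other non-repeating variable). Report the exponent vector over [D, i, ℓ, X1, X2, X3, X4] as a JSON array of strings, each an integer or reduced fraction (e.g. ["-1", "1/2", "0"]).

["0", "-2", "0", "0", "0", "1", "0"]

Exponent matrix [I,L] × [D,i,ℓ,X1,X2,X3,X4]:
  I: [ 0  1  0  3  2  2 -3]
  L: [ 1  0  1 -3 -1  0  0]
Echelon form has 2 nonzero rows (pivots: D,i)
Repeat: D,i; free: ℓ,X1,X2,X3,X4
RREF:
  r0: [   1    0    1   -3   -1    0    0]
  r1: [   0    1    0    3    2    2   -3]
Fix exponent of X3 at 1, ℓ at 0, X1 at 0, X2 at 0, X4 at 0; solve each RREF row for its pivot's exponent:
  r0: exp(D) + (0)·1 = 0 ⇒ exp(D) = 0
  r1: exp(i) + (2)·1 = 0 ⇒ exp(i) = -2
Π_4 = i^-2 · X3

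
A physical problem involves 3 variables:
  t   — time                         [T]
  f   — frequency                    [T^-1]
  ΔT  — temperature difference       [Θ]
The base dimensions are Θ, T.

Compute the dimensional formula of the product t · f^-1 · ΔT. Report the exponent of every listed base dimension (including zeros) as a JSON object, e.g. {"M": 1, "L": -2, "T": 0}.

Write exponents as rows Θ,T / cols t,f,ΔT:
  Θ: [ 0  0  1]
  T: [ 1 -1  0]
  [Θ]: (1)·0+(-1)·0+(1)·1 = 1
  [T]: (1)·1+(-1)·-1+(1)·0 = 2
⇒ Θ T^2

{"Θ": 1, "T": 2}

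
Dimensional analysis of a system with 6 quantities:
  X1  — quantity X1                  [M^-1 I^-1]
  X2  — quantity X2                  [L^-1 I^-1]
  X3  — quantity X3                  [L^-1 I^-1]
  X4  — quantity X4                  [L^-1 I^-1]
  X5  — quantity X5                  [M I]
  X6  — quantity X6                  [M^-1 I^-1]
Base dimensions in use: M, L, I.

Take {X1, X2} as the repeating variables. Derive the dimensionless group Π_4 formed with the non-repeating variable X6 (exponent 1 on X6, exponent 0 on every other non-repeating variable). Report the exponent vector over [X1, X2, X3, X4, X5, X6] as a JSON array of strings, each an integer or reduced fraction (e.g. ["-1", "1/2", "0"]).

["-1", "0", "0", "0", "0", "1"]

Write exponents as rows M,L,I / cols X1,X2,X3,X4,X5,X6:
  M: [-1  0  0  0  1 -1]
  L: [ 0 -1 -1 -1  0  0]
  I: [-1 -1 -1 -1  1 -1]
Echelon form has 2 nonzero rows (pivots: X1,X2)
Repeat: X1,X2; free: X3,X4,X5,X6
RREF:
  r0: [   1    0    0    0   -1    1]
  r1: [   0    1    1    1    0    0]
  r2: [   0    0    0    0    0    0]
Fix exponent of X6 at 1, X3 at 0, X4 at 0, X5 at 0; solve each RREF row for its pivot's exponent:
  r0: exp(X1) + (1)·1 = 0 ⇒ exp(X1) = -1
  r1: exp(X2) + (0)·1 = 0 ⇒ exp(X2) = 0
Π_4 = X1^-1 · X6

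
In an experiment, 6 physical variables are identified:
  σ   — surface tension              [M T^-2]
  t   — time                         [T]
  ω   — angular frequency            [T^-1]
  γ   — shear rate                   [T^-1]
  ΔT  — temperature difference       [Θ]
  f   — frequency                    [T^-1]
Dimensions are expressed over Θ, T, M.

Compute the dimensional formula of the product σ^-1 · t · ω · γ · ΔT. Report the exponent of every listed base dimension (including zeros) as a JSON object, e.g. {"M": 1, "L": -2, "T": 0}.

Dimensional matrix (Θ×T×M by σ×t×ω×γ×ΔT×f):
  Θ: [ 0  0  0  0  1  0]
  T: [-2  1 -1 -1  0 -1]
  M: [ 1  0  0  0  0  0]
  [Θ]: (-1)·0+(1)·0+(1)·0+(1)·0+(1)·1 = 1
  [T]: (-1)·-2+(1)·1+(1)·-1+(1)·-1+(1)·0 = 1
  [M]: (-1)·1+(1)·0+(1)·0+(1)·0+(1)·0 = -1
⇒ Θ T M^-1

{"Θ": 1, "T": 1, "M": -1}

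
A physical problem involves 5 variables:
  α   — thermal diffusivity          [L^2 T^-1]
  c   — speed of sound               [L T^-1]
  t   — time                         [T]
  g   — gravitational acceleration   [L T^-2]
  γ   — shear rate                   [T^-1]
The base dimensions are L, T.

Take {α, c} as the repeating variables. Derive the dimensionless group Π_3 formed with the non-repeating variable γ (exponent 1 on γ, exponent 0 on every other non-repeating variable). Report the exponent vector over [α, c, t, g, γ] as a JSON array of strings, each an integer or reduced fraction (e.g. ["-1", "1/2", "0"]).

Write exponents as rows L,T / cols α,c,t,g,γ:
  L: [ 2  1  0  1  0]
  T: [-1 -1  1 -2 -1]
Echelon form has 2 nonzero rows (pivots: α,c)
Pivot set = {α,c}, free = {t,g,γ}
RREF:
  r0: [   1    0    1   -1   -1]
  r1: [   0    1   -2    3    2]
Fix exponent of γ at 1, t at 0, g at 0; solve each RREF row for its pivot's exponent:
  r0: exp(α) + (-1)·1 = 0 ⇒ exp(α) = 1
  r1: exp(c) + (2)·1 = 0 ⇒ exp(c) = -2
Π_3 = α · c^-2 · γ

["1", "-2", "0", "0", "1"]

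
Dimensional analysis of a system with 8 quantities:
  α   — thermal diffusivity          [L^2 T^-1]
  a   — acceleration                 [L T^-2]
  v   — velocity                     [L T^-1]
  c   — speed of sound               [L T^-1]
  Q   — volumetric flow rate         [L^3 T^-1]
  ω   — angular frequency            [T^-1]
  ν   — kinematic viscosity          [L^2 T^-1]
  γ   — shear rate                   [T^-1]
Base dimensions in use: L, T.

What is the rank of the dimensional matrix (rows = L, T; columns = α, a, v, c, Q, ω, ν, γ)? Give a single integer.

2

Write exponents as rows L,T / cols α,a,v,c,Q,ω,ν,γ:
  L: [ 2  1  1  1  3  0  2  0]
  T: [-1 -2 -1 -1 -1 -1 -1 -1]
Echelon form has 2 nonzero rows (pivots: α,a)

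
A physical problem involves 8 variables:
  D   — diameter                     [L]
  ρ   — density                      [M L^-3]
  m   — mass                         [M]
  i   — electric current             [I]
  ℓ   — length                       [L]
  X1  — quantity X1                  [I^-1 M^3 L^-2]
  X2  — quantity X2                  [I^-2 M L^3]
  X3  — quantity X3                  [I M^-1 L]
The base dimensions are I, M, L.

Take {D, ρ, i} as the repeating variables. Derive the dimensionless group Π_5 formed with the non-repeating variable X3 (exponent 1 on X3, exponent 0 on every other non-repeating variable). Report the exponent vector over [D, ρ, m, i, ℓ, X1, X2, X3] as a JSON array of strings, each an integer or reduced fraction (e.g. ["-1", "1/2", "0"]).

Dimensional matrix (I×M×L by D×ρ×m×i×ℓ×X1×X2×X3):
  I: [ 0  0  0  1  0 -1 -2  1]
  M: [ 0  1  1  0  0  3  1 -1]
  L: [ 1 -3  0  0  1 -2  3  1]
Row reduction gives pivot columns D,ρ,i; rank = 3
Repeat: D,ρ,i; free: m,ℓ,X1,X2,X3
RREF:
  r0: [   1    0    3    0    1    7    6   -2]
  r1: [   0    1    1    0    0    3    1   -1]
  r2: [   0    0    0    1    0   -1   -2    1]
Fix exponent of X3 at 1, m at 0, ℓ at 0, X1 at 0, X2 at 0; solve each RREF row for its pivot's exponent:
  r0: exp(D) + (-2)·1 = 0 ⇒ exp(D) = 2
  r1: exp(ρ) + (-1)·1 = 0 ⇒ exp(ρ) = 1
  r2: exp(i) + (1)·1 = 0 ⇒ exp(i) = -1
Π_5 = D^2 · ρ · i^-1 · X3

["2", "1", "0", "-1", "0", "0", "0", "1"]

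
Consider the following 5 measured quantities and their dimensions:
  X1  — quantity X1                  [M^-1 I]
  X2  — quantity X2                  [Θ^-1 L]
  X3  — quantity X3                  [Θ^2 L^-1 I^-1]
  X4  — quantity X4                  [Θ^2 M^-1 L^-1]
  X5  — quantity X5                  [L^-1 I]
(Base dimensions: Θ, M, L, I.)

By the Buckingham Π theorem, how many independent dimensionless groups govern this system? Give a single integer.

Dimensional matrix (Θ×M×L×I by X1×X2×X3×X4×X5):
  Θ: [ 0 -1  2  2  0]
  M: [-1  0  0 -1  0]
  L: [ 0  1 -1 -1 -1]
  I: [ 1  0 -1  0  1]
Row reduction gives pivot columns X1,X2,X3; rank = 3
n=5, r=3 ⇒ 2 dimensionless groups

2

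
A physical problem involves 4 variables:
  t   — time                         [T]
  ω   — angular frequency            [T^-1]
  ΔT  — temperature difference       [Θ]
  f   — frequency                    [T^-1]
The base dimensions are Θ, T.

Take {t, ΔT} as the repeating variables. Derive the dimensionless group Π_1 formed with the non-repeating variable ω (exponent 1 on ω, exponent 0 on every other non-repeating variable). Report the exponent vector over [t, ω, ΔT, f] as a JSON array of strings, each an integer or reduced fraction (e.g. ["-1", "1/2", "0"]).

Dimensional matrix (Θ×T by t×ω×ΔT×f):
  Θ: [ 0  0  1  0]
  T: [ 1 -1  0 -1]
Echelon form has 2 nonzero rows (pivots: t,ΔT)
Repeat: t,ΔT; free: ω,f
RREF:
  r0: [   1   -1    0   -1]
  r1: [   0    0    1    0]
Fix exponent of ω at 1, f at 0; solve each RREF row for its pivot's exponent:
  r0: exp(t) + (-1)·1 = 0 ⇒ exp(t) = 1
  r1: exp(ΔT) + (0)·1 = 0 ⇒ exp(ΔT) = 0
Π_1 = t · ω

["1", "1", "0", "0"]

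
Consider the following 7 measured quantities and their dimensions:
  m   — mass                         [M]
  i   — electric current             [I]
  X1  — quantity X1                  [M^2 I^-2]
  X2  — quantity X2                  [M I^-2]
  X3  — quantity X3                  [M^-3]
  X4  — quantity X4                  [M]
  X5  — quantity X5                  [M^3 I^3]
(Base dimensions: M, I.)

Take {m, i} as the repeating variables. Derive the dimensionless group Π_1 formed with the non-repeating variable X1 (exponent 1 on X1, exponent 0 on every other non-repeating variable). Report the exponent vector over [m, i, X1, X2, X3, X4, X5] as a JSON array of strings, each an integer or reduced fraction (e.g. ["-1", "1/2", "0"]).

["-2", "2", "1", "0", "0", "0", "0"]

Write exponents as rows M,I / cols m,i,X1,X2,X3,X4,X5:
  M: [ 1  0  2  1 -3  1  3]
  I: [ 0  1 -2 -2  0  0  3]
Row reduction gives pivot columns m,i; rank = 2
Pivot set = {m,i}, free = {X1,X2,X3,X4,X5}
RREF:
  r0: [   1    0    2    1   -3    1    3]
  r1: [   0    1   -2   -2    0    0    3]
Fix exponent of X1 at 1, X2 at 0, X3 at 0, X4 at 0, X5 at 0; solve each RREF row for its pivot's exponent:
  r0: exp(m) + (2)·1 = 0 ⇒ exp(m) = -2
  r1: exp(i) + (-2)·1 = 0 ⇒ exp(i) = 2
Π_1 = m^-2 · i^2 · X1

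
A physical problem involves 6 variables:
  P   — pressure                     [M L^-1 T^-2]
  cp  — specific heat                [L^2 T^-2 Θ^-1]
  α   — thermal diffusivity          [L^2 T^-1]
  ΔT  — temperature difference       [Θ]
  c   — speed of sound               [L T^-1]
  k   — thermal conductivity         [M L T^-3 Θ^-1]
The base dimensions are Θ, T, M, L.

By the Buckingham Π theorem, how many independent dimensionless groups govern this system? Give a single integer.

2

Write exponents as rows Θ,T,M,L / cols P,cp,α,ΔT,c,k:
  Θ: [ 0 -1  0  1  0 -1]
  T: [-2 -2 -1  0 -1 -3]
  M: [ 1  0  0  0  0  1]
  L: [-1  2  2  0  1  1]
Echelon form has 4 nonzero rows (pivots: P,cp,α,ΔT)
n=6, r=4 ⇒ 2 dimensionless groups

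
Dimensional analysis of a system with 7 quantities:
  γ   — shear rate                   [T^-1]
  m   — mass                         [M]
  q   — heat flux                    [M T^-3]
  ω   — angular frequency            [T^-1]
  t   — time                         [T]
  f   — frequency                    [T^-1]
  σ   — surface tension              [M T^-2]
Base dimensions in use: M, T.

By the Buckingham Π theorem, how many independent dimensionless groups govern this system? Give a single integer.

Exponent matrix [M,T] × [γ,m,q,ω,t,f,σ]:
  M: [ 0  1  1  0  0  0  1]
  T: [-1  0 -3 -1  1 -1 -2]
Echelon form has 2 nonzero rows (pivots: γ,m)
n=7, r=2 ⇒ 5 dimensionless groups

5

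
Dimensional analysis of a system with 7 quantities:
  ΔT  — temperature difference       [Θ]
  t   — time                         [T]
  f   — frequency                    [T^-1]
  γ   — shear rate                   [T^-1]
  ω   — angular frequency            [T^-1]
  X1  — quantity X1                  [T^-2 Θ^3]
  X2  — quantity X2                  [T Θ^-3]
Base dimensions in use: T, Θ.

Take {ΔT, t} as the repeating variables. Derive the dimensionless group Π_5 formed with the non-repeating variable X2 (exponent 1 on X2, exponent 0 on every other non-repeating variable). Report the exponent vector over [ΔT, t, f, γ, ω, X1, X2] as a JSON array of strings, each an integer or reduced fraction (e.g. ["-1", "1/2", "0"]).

Dimensional matrix (T×Θ by ΔT×t×f×γ×ω×X1×X2):
  T: [ 0  1 -1 -1 -1 -2  1]
  Θ: [ 1  0  0  0  0  3 -3]
RREF → pivots at {ΔT,t} ⇒ r = 2
Repeat: ΔT,t; free: f,γ,ω,X1,X2
RREF:
  r0: [   1    0    0    0    0    3   -3]
  r1: [   0    1   -1   -1   -1   -2    1]
Fix exponent of X2 at 1, f at 0, γ at 0, ω at 0, X1 at 0; solve each RREF row for its pivot's exponent:
  r0: exp(ΔT) + (-3)·1 = 0 ⇒ exp(ΔT) = 3
  r1: exp(t) + (1)·1 = 0 ⇒ exp(t) = -1
Π_5 = ΔT^3 · t^-1 · X2

["3", "-1", "0", "0", "0", "0", "1"]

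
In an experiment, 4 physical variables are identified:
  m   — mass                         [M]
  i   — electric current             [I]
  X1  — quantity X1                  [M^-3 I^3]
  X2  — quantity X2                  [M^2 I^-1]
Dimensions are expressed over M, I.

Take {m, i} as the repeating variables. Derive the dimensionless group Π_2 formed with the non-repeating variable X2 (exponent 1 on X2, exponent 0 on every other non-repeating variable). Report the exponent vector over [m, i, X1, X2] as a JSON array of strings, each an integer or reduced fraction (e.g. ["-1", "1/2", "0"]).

["-2", "1", "0", "1"]

Dimensional matrix (M×I by m×i×X1×X2):
  M: [ 1  0 -3  2]
  I: [ 0  1  3 -1]
RREF → pivots at {m,i} ⇒ r = 2
Repeat: m,i; free: X1,X2
RREF:
  r0: [   1    0   -3    2]
  r1: [   0    1    3   -1]
Fix exponent of X2 at 1, X1 at 0; solve each RREF row for its pivot's exponent:
  r0: exp(m) + (2)·1 = 0 ⇒ exp(m) = -2
  r1: exp(i) + (-1)·1 = 0 ⇒ exp(i) = 1
Π_2 = m^-2 · i · X2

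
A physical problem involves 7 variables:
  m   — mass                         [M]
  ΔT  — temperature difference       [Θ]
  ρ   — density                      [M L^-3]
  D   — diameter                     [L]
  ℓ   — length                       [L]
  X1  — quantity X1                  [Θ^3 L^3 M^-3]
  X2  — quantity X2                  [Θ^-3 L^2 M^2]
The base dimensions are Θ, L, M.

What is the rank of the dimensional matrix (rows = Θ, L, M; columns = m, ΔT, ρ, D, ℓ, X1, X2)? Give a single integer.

3

Exponent matrix [Θ,L,M] × [m,ΔT,ρ,D,ℓ,X1,X2]:
  Θ: [ 0  1  0  0  0  3 -3]
  L: [ 0  0 -3  1  1  3  2]
  M: [ 1  0  1  0  0 -3  2]
RREF → pivots at {m,ΔT,ρ} ⇒ r = 3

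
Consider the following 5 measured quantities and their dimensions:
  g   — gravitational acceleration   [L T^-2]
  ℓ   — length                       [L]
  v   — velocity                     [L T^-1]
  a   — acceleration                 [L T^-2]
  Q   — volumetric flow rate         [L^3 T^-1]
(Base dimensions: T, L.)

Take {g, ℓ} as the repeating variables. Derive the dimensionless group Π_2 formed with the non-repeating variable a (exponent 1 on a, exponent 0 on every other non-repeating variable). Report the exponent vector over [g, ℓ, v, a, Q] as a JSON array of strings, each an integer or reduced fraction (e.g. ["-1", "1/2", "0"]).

Dimensional matrix (T×L by g×ℓ×v×a×Q):
  T: [-2  0 -1 -2 -1]
  L: [ 1  1  1  1  3]
Echelon form has 2 nonzero rows (pivots: g,ℓ)
Repeat: g,ℓ; free: v,a,Q
RREF:
  r0: [   1    0  1/2    1  1/2]
  r1: [   0    1  1/2    0  5/2]
Fix exponent of a at 1, v at 0, Q at 0; solve each RREF row for its pivot's exponent:
  r0: exp(g) + (1)·1 = 0 ⇒ exp(g) = -1
  r1: exp(ℓ) + (0)·1 = 0 ⇒ exp(ℓ) = 0
Π_2 = g^-1 · a

["-1", "0", "0", "1", "0"]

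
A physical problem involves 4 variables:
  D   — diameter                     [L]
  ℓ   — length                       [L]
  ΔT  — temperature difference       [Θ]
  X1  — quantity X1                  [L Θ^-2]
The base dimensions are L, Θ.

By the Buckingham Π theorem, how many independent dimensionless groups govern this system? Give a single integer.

2

Write exponents as rows L,Θ / cols D,ℓ,ΔT,X1:
  L: [ 1  1  0  1]
  Θ: [ 0  0  1 -2]
RREF → pivots at {D,ΔT} ⇒ r = 2
4 vars − rank 2 = 2 Π groups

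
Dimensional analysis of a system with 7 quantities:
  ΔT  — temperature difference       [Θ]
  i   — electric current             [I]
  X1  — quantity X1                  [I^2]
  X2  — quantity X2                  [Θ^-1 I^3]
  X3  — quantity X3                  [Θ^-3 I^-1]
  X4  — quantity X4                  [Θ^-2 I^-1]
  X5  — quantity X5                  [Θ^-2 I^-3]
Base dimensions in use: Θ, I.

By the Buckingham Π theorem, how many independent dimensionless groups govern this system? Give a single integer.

Dimensional matrix (Θ×I by ΔT×i×X1×X2×X3×X4×X5):
  Θ: [ 1  0  0 -1 -3 -2 -2]
  I: [ 0  1  2  3 -1 -1 -3]
Row reduction gives pivot columns ΔT,i; rank = 2
n=7, r=2 ⇒ 5 dimensionless groups

5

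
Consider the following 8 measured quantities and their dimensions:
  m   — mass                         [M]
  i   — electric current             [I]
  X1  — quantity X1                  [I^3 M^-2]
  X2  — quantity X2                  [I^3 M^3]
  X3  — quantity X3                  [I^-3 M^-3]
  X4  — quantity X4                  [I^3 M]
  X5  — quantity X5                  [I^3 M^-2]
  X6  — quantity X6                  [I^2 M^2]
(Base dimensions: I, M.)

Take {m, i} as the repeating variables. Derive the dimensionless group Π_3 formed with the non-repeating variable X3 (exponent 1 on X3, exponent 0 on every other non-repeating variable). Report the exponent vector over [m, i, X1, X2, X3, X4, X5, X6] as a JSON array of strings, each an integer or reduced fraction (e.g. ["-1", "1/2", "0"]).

["3", "3", "0", "0", "1", "0", "0", "0"]

Dimensional matrix (I×M by m×i×X1×X2×X3×X4×X5×X6):
  I: [ 0  1  3  3 -3  3  3  2]
  M: [ 1  0 -2  3 -3  1 -2  2]
RREF → pivots at {m,i} ⇒ r = 2
Repeat: m,i; free: X1,X2,X3,X4,X5,X6
RREF:
  r0: [   1    0   -2    3   -3    1   -2    2]
  r1: [   0    1    3    3   -3    3    3    2]
Fix exponent of X3 at 1, X1 at 0, X2 at 0, X4 at 0, X5 at 0, X6 at 0; solve each RREF row for its pivot's exponent:
  r0: exp(m) + (-3)·1 = 0 ⇒ exp(m) = 3
  r1: exp(i) + (-3)·1 = 0 ⇒ exp(i) = 3
Π_3 = m^3 · i^3 · X3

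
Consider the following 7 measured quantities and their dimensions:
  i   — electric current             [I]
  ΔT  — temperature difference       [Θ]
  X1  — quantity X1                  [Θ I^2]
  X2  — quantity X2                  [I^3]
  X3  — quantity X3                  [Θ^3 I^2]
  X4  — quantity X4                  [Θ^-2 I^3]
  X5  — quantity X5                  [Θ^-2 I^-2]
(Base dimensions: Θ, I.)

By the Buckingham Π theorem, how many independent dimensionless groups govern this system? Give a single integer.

Exponent matrix [Θ,I] × [i,ΔT,X1,X2,X3,X4,X5]:
  Θ: [ 0  1  1  0  3 -2 -2]
  I: [ 1  0  2  3  2  3 -2]
Row reduction gives pivot columns i,ΔT; rank = 2
n=7, r=2 ⇒ 5 dimensionless groups

5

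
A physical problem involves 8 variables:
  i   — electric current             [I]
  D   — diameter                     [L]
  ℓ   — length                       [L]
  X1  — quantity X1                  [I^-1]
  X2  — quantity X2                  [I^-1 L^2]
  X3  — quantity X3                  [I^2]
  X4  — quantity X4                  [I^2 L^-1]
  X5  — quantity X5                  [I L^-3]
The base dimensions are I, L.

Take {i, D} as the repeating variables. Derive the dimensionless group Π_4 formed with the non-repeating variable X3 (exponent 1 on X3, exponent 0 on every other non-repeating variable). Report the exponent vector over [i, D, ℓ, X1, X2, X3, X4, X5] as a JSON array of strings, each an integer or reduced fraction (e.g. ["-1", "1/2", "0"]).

["-2", "0", "0", "0", "0", "1", "0", "0"]

Dimensional matrix (I×L by i×D×ℓ×X1×X2×X3×X4×X5):
  I: [ 1  0  0 -1 -1  2  2  1]
  L: [ 0  1  1  0  2  0 -1 -3]
RREF → pivots at {i,D} ⇒ r = 2
Repeat: i,D; free: ℓ,X1,X2,X3,X4,X5
RREF:
  r0: [   1    0    0   -1   -1    2    2    1]
  r1: [   0    1    1    0    2    0   -1   -3]
Fix exponent of X3 at 1, ℓ at 0, X1 at 0, X2 at 0, X4 at 0, X5 at 0; solve each RREF row for its pivot's exponent:
  r0: exp(i) + (2)·1 = 0 ⇒ exp(i) = -2
  r1: exp(D) + (0)·1 = 0 ⇒ exp(D) = 0
Π_4 = i^-2 · X3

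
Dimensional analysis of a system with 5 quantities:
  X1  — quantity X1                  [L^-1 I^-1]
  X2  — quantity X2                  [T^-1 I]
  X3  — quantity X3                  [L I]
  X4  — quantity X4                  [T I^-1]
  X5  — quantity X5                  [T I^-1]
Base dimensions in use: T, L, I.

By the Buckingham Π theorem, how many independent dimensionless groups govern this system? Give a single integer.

Exponent matrix [T,L,I] × [X1,X2,X3,X4,X5]:
  T: [ 0 -1  0  1  1]
  L: [-1  0  1  0  0]
  I: [-1  1  1 -1 -1]
RREF → pivots at {X1,X2} ⇒ r = 2
Π count = n − r = 5 − 2 = 3

3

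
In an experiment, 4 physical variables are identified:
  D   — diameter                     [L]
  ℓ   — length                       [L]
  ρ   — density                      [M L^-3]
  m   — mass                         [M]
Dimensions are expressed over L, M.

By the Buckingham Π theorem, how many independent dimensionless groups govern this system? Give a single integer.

Write exponents as rows L,M / cols D,ℓ,ρ,m:
  L: [ 1  1 -3  0]
  M: [ 0  0  1  1]
Echelon form has 2 nonzero rows (pivots: D,ρ)
n=4, r=2 ⇒ 2 dimensionless groups

2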